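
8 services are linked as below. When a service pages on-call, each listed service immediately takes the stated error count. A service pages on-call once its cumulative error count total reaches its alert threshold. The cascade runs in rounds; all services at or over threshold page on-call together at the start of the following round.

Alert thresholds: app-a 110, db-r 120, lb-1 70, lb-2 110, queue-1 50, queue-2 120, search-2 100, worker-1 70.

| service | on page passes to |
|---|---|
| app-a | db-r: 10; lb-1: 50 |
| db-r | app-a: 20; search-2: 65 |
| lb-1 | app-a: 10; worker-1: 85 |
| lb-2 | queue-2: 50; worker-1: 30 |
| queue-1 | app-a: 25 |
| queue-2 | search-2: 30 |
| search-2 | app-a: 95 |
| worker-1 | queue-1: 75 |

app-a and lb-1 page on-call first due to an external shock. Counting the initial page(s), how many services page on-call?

4

Round 1 — app-a, lb-1 page on-call (initial).
  db-r: +10 → 10 < 120
  worker-1: +85 → 85 ≥ 70
Round 2 — worker-1 pages on-call.
  queue-1: +75 → 75 ≥ 50
Round 3 — queue-1 pages on-call.
No further pages.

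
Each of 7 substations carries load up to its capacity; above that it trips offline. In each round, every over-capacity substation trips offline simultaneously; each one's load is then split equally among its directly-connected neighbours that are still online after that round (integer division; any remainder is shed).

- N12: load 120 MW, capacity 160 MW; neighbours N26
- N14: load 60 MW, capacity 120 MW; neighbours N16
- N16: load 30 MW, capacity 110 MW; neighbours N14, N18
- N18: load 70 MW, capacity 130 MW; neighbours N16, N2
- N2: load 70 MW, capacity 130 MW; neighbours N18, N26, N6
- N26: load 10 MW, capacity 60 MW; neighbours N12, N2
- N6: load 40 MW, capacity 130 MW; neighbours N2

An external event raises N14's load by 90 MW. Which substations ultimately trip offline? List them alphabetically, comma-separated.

N12, N14, N16, N18, N2, N26, N6

Round 1 — N14 at 150 > 120. N14 trips offline.
  N14 sheds 150 MW to N16: 150 each.
    N16: 30+150 = 180 > 110
Round 2 — N16 trips offline.
  N16 sheds 180 MW to N18: 180 each.
    N18: 70+180 = 250 > 130
Round 3 — N18 trips offline.
  N18 sheds 250 MW to N2: 250 each.
    N2: 70+250 = 320 > 130
Round 4 — N2 trips offline.
  N2 sheds 320 MW to N26, N6: 160 each.
    N26: 10+160 = 170 > 60
    N6: 40+160 = 200 > 130
Round 5 — N26, N6 trip offline.
  N26 sheds 170 MW to N12: 170 each.
    N12: 120+170 = 290 > 160
  N6 sheds 200 MW: no online neighbours, lost.
Round 6 — N12 trips offline.
  N12 sheds 290 MW: no online neighbours, lost.
No further trips.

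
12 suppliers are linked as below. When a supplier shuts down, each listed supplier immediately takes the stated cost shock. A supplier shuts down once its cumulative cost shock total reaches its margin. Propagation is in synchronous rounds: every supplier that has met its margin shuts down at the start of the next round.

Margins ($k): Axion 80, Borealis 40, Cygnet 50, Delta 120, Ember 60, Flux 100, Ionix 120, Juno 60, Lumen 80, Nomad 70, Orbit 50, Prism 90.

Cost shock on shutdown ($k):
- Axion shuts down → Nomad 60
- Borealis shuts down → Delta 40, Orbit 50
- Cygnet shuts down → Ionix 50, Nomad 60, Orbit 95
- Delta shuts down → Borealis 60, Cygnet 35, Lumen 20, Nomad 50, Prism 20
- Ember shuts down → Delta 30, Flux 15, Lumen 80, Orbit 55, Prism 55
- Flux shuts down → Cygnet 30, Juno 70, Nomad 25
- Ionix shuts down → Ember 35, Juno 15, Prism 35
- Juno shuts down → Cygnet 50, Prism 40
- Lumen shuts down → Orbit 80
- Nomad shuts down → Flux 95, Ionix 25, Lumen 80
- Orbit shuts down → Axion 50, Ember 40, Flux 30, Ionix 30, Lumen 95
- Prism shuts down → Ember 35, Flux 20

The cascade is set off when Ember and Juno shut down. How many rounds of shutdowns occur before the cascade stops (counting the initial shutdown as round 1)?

Round 1 — Ember, Juno shut down (initial).
  Cygnet: +50 → 50 ≥ 50
  Delta: +30 → 30 < 120
  Flux: +15 → 15 < 100
  Lumen: +80 → 80 ≥ 80
  Orbit: +55 → 55 ≥ 50
  Prism: +55+40 → 95 ≥ 90
Round 2 — Cygnet, Lumen, Orbit, Prism shut down.
  Axion: +50 → 50 < 80
  Flux: +30+20 → 65 < 100
  Ionix: +50+30 → 80 < 120
  Nomad: +60 → 60 < 70
No further shutdowns.

2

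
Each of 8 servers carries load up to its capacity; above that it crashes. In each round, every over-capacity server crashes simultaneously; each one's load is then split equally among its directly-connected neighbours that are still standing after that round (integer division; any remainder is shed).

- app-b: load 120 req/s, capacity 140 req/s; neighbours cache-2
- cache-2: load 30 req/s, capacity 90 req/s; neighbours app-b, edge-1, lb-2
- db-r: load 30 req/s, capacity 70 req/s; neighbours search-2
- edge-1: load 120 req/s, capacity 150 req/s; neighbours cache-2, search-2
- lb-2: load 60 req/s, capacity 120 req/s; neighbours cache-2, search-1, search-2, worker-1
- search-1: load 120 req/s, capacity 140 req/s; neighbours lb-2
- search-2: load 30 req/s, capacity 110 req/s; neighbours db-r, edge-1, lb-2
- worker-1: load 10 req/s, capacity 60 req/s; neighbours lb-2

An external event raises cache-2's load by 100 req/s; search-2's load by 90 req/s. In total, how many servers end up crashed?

Round 1 — cache-2 at 130 > 90; search-2 at 120 > 110. cache-2, search-2 crash.
  cache-2 sheds 130 req/s to app-b, edge-1, lb-2: 43 each (1 lost).
    app-b: 120+43 = 163 > 140
    edge-1: 120+43 = 163 > 150
    lb-2: 60+43 = 103 ≤ 120
  search-2 sheds 120 req/s to db-r, edge-1, lb-2: 40 each.
    db-r: 30+40 = 70 ≤ 70
    edge-1: 163+40 = 203 > 150
    lb-2: 103+40 = 143 > 120
Round 2 — app-b, edge-1, lb-2 crash.
  app-b sheds 163 req/s: no online neighbours, lost.
  edge-1 sheds 203 req/s: no online neighbours, lost.
  lb-2 sheds 143 req/s to search-1, worker-1: 71 each (1 lost).
    search-1: 120+71 = 191 > 140
    worker-1: 10+71 = 81 > 60
Round 3 — search-1, worker-1 crash.
  search-1 sheds 191 req/s: no online neighbours, lost.
  worker-1 sheds 81 req/s: no online neighbours, lost.
No further crashes.

7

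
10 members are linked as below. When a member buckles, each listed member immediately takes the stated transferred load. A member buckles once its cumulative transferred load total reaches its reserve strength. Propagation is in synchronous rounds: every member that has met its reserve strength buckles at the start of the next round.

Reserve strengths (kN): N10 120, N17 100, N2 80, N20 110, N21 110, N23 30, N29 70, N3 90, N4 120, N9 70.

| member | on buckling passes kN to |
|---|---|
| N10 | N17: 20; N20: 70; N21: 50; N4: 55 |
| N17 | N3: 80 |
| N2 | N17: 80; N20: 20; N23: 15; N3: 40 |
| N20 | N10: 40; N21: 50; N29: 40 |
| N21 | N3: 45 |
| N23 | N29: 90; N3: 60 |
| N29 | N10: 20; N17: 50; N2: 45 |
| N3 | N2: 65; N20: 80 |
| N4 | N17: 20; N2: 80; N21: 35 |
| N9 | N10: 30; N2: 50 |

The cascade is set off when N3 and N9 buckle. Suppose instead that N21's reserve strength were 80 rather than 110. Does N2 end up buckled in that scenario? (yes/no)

yes

With N21's reserve strength at 80:
Round 1 — N3, N9 buckle (initial).
  N10: +30 → 30 < 120
  N2: +65+50 → 115 ≥ 80
  N20: +80 → 80 < 110
Round 2 — N2 buckles.
  N17: +80 → 80 < 100
  N20: +20 → 100 < 110
  N23: +15 → 15 < 30
No further bucklings.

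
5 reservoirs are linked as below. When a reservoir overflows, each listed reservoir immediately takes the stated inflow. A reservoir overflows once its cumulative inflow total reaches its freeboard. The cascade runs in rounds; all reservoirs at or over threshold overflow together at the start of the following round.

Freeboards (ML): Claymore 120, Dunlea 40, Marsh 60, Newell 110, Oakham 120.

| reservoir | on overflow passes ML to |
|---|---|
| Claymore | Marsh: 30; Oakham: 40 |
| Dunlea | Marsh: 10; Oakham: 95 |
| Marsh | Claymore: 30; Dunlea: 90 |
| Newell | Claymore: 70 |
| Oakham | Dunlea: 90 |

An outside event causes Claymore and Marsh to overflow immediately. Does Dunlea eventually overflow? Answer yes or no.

yes

Round 1 — Claymore, Marsh overflow (initial).
  Dunlea: +90 → 90 ≥ 40
  Oakham: +40 → 40 < 120
Round 2 — Dunlea overflows.
  Oakham: +95 → 135 ≥ 120
Round 3 — Oakham overflows.
No further overflows.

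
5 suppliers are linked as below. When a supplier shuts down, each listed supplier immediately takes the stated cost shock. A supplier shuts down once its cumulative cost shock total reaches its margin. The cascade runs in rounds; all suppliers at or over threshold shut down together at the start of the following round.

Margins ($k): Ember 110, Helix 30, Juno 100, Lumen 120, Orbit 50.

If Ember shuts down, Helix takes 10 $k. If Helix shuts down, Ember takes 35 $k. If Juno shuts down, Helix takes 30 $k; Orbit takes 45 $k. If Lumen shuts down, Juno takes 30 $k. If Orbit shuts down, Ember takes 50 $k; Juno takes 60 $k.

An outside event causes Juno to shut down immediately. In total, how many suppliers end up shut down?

Round 1 — Juno shuts down (initial).
  Helix: +30 → 30 ≥ 30
  Orbit: +45 → 45 < 50
Round 2 — Helix shuts down.
  Ember: +35 → 35 < 110
No further shutdowns.

2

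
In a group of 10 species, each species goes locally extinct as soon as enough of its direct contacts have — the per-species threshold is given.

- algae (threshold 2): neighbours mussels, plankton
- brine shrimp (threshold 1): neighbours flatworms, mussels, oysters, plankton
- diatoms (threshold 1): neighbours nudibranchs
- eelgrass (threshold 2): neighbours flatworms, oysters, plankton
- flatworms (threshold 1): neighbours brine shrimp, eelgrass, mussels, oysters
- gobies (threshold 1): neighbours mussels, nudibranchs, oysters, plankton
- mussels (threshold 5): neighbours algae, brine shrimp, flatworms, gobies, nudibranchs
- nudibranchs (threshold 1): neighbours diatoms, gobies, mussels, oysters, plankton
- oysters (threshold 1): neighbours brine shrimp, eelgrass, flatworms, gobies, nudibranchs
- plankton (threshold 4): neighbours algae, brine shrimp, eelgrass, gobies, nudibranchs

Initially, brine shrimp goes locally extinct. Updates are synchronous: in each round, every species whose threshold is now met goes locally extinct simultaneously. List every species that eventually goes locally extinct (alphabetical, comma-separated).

brine shrimp, diatoms, eelgrass, flatworms, gobies, nudibranchs, oysters, plankton

Round 1 — brine shrimp goes locally extinct (initial).
Round 2 — checking thresholds:
  flatworms: 1 of 4 neighbours ≥ 1, goes locally extinct.
  mussels: 1 of 5 neighbours < 5, not yet.
  oysters: 1 of 5 neighbours ≥ 1, goes locally extinct.
  plankton: 1 of 5 neighbours < 4, not yet.
Round 3 — checking thresholds:
  eelgrass: 2 of 3 neighbours ≥ 2, goes locally extinct.
  gobies: 1 of 4 neighbours ≥ 1, goes locally extinct.
  mussels: 2 of 5 neighbours < 5, not yet.
  nudibranchs: 1 of 5 neighbours ≥ 1, goes locally extinct.
  plankton: 1 of 5 neighbours < 4, not yet.
Round 4 — checking thresholds:
  diatoms: 1 of 1 neighbours ≥ 1, goes locally extinct.
  mussels: 4 of 5 neighbours < 5, not yet.
  plankton: 4 of 5 neighbours ≥ 4, goes locally extinct.
Round 5 — no new extinctions; cascade stops.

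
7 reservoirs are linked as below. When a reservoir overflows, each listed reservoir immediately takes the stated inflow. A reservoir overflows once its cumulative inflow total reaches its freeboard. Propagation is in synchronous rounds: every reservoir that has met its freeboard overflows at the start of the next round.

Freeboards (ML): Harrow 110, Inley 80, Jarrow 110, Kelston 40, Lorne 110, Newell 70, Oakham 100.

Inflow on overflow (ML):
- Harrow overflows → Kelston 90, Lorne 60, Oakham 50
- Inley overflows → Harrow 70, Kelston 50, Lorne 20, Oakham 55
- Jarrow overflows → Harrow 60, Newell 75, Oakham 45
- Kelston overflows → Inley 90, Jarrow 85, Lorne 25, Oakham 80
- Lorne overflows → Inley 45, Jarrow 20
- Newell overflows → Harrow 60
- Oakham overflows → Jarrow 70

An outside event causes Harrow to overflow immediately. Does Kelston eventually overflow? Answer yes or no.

yes

Round 1 — Harrow overflows (initial).
  Kelston: +90 → 90 ≥ 40
  Lorne: +60 → 60 < 110
  Oakham: +50 → 50 < 100
Round 2 — Kelston overflows.
  Inley: +90 → 90 ≥ 80
  Jarrow: +85 → 85 < 110
  Lorne: +25 → 85 < 110
  Oakham: +80 → 130 ≥ 100
Round 3 — Inley, Oakham overflow.
  Jarrow: +70 → 155 ≥ 110
  Lorne: +20 → 105 < 110
Round 4 — Jarrow overflows.
  Newell: +75 → 75 ≥ 70
Round 5 — Newell overflows.
No further overflows.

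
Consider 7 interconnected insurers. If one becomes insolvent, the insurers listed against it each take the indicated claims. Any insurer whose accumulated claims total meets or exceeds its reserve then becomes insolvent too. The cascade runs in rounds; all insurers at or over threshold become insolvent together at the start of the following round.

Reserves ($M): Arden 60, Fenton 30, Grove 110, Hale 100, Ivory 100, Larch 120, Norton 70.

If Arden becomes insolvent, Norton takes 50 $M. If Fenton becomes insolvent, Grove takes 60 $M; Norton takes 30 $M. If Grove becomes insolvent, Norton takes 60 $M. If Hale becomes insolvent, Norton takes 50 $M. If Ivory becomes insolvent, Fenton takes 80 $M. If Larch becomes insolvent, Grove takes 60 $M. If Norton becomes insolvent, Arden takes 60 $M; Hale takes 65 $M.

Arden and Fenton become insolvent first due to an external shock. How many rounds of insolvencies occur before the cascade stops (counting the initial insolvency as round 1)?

Round 1 — Arden, Fenton become insolvent (initial).
  Grove: +60 → 60 < 110
  Norton: +50+30 → 80 ≥ 70
Round 2 — Norton becomes insolvent.
  Hale: +65 → 65 < 100
No further insolvencies.

2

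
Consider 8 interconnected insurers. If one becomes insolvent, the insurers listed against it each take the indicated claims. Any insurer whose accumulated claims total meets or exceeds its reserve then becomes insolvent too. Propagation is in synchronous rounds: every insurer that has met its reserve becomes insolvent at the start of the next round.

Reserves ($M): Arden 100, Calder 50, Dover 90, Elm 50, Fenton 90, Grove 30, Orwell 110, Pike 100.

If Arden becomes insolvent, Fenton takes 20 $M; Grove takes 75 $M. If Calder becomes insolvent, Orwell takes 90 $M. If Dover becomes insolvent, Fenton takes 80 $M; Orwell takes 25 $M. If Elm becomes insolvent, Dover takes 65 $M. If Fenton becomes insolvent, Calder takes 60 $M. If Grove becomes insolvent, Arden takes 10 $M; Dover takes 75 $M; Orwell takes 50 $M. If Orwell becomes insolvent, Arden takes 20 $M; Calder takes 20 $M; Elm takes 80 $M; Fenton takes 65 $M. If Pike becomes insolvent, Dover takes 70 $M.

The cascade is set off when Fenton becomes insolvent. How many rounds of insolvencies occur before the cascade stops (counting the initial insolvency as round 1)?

2

Round 1 — Fenton becomes insolvent (initial).
  Calder: +60 → 60 ≥ 50
Round 2 — Calder becomes insolvent.
  Orwell: +90 → 90 < 110
No further insolvencies.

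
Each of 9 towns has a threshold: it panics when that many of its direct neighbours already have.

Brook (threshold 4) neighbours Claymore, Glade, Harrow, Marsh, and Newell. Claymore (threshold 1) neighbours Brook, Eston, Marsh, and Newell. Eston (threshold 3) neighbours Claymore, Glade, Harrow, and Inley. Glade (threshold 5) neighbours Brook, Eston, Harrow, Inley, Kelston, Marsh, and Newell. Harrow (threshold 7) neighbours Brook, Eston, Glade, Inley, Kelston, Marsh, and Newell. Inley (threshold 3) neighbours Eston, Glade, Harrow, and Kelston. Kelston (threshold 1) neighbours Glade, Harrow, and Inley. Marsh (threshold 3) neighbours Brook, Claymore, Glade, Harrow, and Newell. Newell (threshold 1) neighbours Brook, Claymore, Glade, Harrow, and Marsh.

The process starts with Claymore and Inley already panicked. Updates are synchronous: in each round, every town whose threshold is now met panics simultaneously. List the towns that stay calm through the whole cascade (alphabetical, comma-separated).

Round 1 — Claymore, Inley panic (initial).
Round 2 — checking thresholds:
  Brook: 1 of 5 neighbours < 4, holds.
  Eston: 2 of 4 neighbours < 3, holds.
  Glade: 1 of 7 neighbours < 5, holds.
  Harrow: 1 of 7 neighbours < 7, holds.
  Kelston: 1 of 3 neighbours ≥ 1, panics.
  Marsh: 1 of 5 neighbours < 3, holds.
  Newell: 1 of 5 neighbours ≥ 1, panics.
Round 3 — no new panics; cascade stops.

Brook, Eston, Glade, Harrow, Marsh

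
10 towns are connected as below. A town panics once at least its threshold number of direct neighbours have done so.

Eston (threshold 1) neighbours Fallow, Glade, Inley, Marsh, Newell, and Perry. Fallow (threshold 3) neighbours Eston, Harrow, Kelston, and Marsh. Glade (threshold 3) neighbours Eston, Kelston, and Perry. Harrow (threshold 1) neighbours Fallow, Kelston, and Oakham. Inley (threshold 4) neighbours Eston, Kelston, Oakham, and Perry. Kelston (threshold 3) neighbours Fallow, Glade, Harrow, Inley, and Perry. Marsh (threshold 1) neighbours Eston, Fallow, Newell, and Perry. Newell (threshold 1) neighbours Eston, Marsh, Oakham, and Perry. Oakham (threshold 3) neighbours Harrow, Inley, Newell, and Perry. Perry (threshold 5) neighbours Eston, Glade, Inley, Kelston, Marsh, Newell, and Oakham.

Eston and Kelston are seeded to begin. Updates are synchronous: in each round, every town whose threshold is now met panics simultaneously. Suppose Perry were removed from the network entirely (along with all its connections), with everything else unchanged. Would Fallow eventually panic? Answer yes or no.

With Perry removed:
Round 1 — Eston, Kelston panic (initial).
Round 2 — checking thresholds:
  Fallow: 2 of 4 neighbours < 3, not yet.
  Glade: 2 of 2 neighbours < 3, not yet.
  Harrow: 1 of 3 neighbours ≥ 1, panics.
  Inley: 2 of 3 neighbours < 4, not yet.
  Marsh: 1 of 3 neighbours ≥ 1, panics.
  Newell: 1 of 3 neighbours ≥ 1, panics.
Round 3 — checking thresholds:
  Fallow: 4 of 4 neighbours ≥ 3, panics.
  Glade: 2 of 2 neighbours < 3, not yet.
  Inley: 2 of 3 neighbours < 4, not yet.
  Oakham: 2 of 3 neighbours < 3, not yet.
Round 4 — no new panics; cascade stops.

yes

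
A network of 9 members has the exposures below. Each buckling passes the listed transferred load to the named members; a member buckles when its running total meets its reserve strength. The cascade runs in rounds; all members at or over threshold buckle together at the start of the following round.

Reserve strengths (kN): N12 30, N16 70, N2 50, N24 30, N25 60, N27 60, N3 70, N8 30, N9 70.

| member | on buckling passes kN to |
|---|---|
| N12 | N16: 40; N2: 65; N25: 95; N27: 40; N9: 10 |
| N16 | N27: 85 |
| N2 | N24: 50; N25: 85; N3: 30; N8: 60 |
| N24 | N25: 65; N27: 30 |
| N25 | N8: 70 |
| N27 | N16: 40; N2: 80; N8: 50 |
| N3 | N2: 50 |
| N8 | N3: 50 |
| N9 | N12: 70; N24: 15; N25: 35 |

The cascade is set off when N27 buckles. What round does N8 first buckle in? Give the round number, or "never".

2

Round 1 — N27 buckles (initial).
  N16: +40 → 40 < 70
  N2: +80 → 80 ≥ 50
  N8: +50 → 50 ≥ 30
Round 2 — N2, N8 buckle.
  N24: +50 → 50 ≥ 30
  N25: +85 → 85 ≥ 60
  N3: +30+50 → 80 ≥ 70
Round 3 — N24, N25, N3 buckle.
No further bucklings.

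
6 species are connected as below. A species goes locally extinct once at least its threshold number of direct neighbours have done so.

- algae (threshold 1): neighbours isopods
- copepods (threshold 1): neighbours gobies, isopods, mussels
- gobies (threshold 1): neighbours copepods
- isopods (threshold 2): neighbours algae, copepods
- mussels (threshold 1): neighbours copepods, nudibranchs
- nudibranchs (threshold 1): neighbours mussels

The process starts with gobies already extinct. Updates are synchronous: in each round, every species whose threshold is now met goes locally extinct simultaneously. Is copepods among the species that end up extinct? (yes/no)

Round 1 — gobies goes locally extinct (initial).
Round 2 — checking thresholds:
  copepods: 1 of 3 neighbours ≥ 1, goes locally extinct.
Round 3 — checking thresholds:
  isopods: 1 of 2 neighbours < 2, holds.
  mussels: 1 of 2 neighbours ≥ 1, goes locally extinct.
Round 4 — checking thresholds:
  isopods: 1 of 2 neighbours < 2, holds.
  nudibranchs: 1 of 1 neighbours ≥ 1, goes locally extinct.
Round 5 — no new extinctions; cascade stops.

yes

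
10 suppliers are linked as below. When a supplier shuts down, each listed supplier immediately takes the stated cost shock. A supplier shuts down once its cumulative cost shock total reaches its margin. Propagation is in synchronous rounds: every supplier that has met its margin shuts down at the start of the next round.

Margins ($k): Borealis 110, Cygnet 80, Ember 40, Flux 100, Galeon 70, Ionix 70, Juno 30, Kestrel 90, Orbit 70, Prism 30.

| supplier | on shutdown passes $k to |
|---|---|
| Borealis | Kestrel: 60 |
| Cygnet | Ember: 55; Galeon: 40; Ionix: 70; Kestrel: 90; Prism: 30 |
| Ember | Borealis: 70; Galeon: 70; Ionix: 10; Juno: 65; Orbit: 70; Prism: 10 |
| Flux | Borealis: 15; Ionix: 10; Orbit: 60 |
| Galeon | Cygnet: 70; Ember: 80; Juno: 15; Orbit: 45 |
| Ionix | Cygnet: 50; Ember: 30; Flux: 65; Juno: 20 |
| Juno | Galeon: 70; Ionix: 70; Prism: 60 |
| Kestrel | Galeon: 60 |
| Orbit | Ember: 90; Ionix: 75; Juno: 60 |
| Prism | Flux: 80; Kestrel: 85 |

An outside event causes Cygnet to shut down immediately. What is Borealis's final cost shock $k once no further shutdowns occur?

85

Round 1 — Cygnet shuts down (initial).
  Ember: +55 → 55 ≥ 40
  Galeon: +40 → 40 < 70
  Ionix: +70 → 70 ≥ 70
  Kestrel: +90 → 90 ≥ 90
  Prism: +30 → 30 ≥ 30
Round 2 — Ember, Ionix, Kestrel, Prism shut down.
  Borealis: +70 → 70 < 110
  Flux: +65+80 → 145 ≥ 100
  Galeon: +70+60 → 170 ≥ 70
  Juno: +65+20 → 85 ≥ 30
  Orbit: +70 → 70 ≥ 70
Round 3 — Flux, Galeon, Juno, Orbit shut down.
  Borealis: +15 → 85 < 110
No further shutdowns.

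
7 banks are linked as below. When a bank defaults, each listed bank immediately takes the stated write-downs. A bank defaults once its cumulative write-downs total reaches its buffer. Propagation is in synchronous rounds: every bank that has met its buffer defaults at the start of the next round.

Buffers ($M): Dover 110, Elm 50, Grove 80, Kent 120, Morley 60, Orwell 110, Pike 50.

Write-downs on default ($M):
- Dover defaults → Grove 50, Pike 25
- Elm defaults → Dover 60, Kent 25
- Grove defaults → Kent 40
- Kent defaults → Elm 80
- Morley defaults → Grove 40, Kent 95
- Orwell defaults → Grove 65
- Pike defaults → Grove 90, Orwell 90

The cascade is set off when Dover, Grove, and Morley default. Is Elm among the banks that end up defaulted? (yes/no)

yes

Round 1 — Dover, Grove, Morley default (initial).
  Kent: +40+95 → 135 ≥ 120
  Pike: +25 → 25 < 50
Round 2 — Kent defaults.
  Elm: +80 → 80 ≥ 50
Round 3 — Elm defaults.
No further defaults.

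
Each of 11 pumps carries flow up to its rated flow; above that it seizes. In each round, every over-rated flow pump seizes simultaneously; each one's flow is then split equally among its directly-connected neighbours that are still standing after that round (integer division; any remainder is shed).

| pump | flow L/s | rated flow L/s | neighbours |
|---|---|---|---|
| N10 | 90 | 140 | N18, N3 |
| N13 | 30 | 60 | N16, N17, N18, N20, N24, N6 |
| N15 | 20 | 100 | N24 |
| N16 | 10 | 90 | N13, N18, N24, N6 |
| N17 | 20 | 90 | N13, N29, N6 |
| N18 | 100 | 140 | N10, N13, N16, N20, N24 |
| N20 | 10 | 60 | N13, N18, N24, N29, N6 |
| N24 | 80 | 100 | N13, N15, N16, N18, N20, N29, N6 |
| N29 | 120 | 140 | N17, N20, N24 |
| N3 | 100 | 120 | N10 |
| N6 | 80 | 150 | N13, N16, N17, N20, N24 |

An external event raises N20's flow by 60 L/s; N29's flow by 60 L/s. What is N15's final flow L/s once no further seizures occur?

57

Round 1 — N20 at 70 > 60; N29 at 180 > 140. N20, N29 seize.
  N20 sheds 70 L/s to N13, N18, N24, N6: 17 each (2 lost).
    N13: 30+17 = 47 ≤ 60
    N18: 100+17 = 117 ≤ 140
    N24: 80+17 = 97 ≤ 100
    N6: 80+17 = 97 ≤ 150
  N29 sheds 180 L/s to N17, N24: 90 each.
    N17: 20+90 = 110 > 90
    N24: 97+90 = 187 > 100
Round 2 — N17, N24 seize.
  N17 sheds 110 L/s to N13, N6: 55 each.
    N13: 47+55 = 102 > 60
    N6: 97+55 = 152 > 150
  N24 sheds 187 L/s to N13, N15, N16, N18, N6: 37 each (2 lost).
    N13: 102+37 = 139 > 60
    N15: 20+37 = 57 ≤ 100
    N16: 10+37 = 47 ≤ 90
    N18: 117+37 = 154 > 140
    N6: 152+37 = 189 > 150
Round 3 — N13, N18, N6 seize.
  N13 sheds 139 L/s to N16: 139 each.
    N16: 47+139 = 186 > 90
  N18 sheds 154 L/s to N10, N16: 77 each.
    N10: 90+77 = 167 > 140
    N16: 186+77 = 263 > 90
  N6 sheds 189 L/s to N16: 189 each.
    N16: 263+189 = 452 > 90
Round 4 — N10, N16 seize.
  N10 sheds 167 L/s to N3: 167 each.
    N3: 100+167 = 267 > 120
  N16 sheds 452 L/s: no online neighbours, lost.
Round 5 — N3 seizes.
  N3 sheds 267 L/s: no online neighbours, lost.
No further seizures.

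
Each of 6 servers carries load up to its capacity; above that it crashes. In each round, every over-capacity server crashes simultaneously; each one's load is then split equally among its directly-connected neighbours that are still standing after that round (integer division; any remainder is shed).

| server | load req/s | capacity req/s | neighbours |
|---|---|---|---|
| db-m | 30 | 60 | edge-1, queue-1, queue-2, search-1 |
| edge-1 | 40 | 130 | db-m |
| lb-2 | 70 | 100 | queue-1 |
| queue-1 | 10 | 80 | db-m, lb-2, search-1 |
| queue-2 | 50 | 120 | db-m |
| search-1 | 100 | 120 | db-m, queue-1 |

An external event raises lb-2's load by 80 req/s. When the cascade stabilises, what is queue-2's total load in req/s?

Round 1 — lb-2 at 150 > 100. lb-2 crashes.
  lb-2 sheds 150 req/s to queue-1: 150 each.
    queue-1: 10+150 = 160 > 80
Round 2 — queue-1 crashes.
  queue-1 sheds 160 req/s to db-m, search-1: 80 each.
    db-m: 30+80 = 110 > 60
    search-1: 100+80 = 180 > 120
Round 3 — db-m, search-1 crash.
  db-m sheds 110 req/s to edge-1, queue-2: 55 each.
    edge-1: 40+55 = 95 ≤ 130
    queue-2: 50+55 = 105 ≤ 120
  search-1 sheds 180 req/s: no online neighbours, lost.
No further crashes.

105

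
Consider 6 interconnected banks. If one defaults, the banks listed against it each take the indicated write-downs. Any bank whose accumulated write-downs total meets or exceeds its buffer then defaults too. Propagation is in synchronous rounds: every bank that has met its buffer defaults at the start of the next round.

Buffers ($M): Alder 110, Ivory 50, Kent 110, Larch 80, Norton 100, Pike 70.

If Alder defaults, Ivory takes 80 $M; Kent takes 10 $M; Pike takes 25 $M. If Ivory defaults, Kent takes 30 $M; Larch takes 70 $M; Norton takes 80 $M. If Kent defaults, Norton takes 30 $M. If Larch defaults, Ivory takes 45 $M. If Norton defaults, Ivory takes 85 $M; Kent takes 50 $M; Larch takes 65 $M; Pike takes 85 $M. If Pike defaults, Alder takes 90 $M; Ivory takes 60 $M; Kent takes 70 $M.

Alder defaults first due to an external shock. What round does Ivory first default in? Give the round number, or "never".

Round 1 — Alder defaults (initial).
  Ivory: +80 → 80 ≥ 50
  Kent: +10 → 10 < 110
  Pike: +25 → 25 < 70
Round 2 — Ivory defaults.
  Kent: +30 → 40 < 110
  Larch: +70 → 70 < 80
  Norton: +80 → 80 < 100
No further defaults.

2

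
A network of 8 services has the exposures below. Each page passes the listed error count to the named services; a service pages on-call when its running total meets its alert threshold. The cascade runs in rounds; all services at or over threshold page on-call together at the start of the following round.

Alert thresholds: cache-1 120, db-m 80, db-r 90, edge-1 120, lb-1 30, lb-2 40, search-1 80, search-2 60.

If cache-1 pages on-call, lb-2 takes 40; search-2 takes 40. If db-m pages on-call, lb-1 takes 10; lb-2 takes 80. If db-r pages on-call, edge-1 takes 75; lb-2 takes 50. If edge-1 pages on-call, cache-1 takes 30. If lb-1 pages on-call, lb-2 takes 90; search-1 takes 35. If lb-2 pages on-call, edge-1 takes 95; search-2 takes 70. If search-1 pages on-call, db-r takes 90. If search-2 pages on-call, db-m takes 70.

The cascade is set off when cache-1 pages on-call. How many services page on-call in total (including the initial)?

Round 1 — cache-1 pages on-call (initial).
  lb-2: +40 → 40 ≥ 40
  search-2: +40 → 40 < 60
Round 2 — lb-2 pages on-call.
  edge-1: +95 → 95 < 120
  search-2: +70 → 110 ≥ 60
Round 3 — search-2 pages on-call.
  db-m: +70 → 70 < 80
No further pages.

3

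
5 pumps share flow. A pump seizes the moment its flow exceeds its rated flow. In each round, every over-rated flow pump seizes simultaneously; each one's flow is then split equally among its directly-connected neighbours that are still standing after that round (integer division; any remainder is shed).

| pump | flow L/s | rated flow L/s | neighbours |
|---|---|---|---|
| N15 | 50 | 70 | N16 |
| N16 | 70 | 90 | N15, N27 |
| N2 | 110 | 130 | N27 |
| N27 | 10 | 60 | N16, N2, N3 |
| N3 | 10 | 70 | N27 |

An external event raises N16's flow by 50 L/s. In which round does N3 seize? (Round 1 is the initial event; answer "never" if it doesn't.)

Round 1 — N16 at 120 > 90. N16 seizes.
  N16 sheds 120 L/s to N15, N27: 60 each.
    N15: 50+60 = 110 > 70
    N27: 10+60 = 70 > 60
Round 2 — N15, N27 seize.
  N15 sheds 110 L/s: no online neighbours, lost.
  N27 sheds 70 L/s to N2, N3: 35 each.
    N2: 110+35 = 145 > 130
    N3: 10+35 = 45 ≤ 70
Round 3 — N2 seizes.
  N2 sheds 145 L/s: no online neighbours, lost.
No further seizures.

never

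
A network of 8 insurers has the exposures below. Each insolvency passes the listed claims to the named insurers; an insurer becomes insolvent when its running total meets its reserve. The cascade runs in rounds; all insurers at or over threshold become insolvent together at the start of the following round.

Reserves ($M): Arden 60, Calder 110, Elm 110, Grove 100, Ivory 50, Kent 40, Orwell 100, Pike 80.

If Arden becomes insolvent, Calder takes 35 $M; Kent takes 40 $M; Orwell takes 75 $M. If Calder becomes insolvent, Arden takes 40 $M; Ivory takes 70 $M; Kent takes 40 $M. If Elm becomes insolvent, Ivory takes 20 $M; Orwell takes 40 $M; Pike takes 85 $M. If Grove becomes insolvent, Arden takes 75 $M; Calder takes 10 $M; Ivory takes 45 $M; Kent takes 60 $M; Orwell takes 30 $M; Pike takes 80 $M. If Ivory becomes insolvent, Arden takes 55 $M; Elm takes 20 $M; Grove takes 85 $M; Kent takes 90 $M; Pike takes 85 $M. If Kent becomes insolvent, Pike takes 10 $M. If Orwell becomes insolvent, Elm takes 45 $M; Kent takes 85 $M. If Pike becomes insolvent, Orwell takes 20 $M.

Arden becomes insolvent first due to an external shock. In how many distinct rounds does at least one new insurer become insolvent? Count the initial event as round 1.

2

Round 1 — Arden becomes insolvent (initial).
  Calder: +35 → 35 < 110
  Kent: +40 → 40 ≥ 40
  Orwell: +75 → 75 < 100
Round 2 — Kent becomes insolvent.
  Pike: +10 → 10 < 80
No further insolvencies.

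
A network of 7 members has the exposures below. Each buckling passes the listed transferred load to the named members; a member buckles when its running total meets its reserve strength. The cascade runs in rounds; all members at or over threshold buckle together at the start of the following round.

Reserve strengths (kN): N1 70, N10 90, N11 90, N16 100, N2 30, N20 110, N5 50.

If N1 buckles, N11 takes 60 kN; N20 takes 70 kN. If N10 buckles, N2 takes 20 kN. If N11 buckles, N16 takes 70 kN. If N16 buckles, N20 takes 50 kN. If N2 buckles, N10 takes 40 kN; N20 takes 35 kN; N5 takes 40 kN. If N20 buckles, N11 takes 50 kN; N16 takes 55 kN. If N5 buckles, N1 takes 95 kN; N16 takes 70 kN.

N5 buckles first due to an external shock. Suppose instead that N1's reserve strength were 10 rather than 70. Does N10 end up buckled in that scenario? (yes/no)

With N1's reserve strength at 10:
Round 1 — N5 buckles (initial).
  N1: +95 → 95 ≥ 10
  N16: +70 → 70 < 100
Round 2 — N1 buckles.
  N11: +60 → 60 < 90
  N20: +70 → 70 < 110
No further bucklings.

no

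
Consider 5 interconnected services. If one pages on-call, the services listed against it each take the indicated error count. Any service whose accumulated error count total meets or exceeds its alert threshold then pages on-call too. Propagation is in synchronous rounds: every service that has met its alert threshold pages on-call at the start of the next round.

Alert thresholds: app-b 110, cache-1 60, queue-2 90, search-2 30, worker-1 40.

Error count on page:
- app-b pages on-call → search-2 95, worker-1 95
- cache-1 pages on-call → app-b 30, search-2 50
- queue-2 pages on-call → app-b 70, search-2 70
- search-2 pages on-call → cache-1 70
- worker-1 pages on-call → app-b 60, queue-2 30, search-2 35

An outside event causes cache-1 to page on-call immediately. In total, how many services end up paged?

2

Round 1 — cache-1 pages on-call (initial).
  app-b: +30 → 30 < 110
  search-2: +50 → 50 ≥ 30
Round 2 — search-2 pages on-call.
No further pages.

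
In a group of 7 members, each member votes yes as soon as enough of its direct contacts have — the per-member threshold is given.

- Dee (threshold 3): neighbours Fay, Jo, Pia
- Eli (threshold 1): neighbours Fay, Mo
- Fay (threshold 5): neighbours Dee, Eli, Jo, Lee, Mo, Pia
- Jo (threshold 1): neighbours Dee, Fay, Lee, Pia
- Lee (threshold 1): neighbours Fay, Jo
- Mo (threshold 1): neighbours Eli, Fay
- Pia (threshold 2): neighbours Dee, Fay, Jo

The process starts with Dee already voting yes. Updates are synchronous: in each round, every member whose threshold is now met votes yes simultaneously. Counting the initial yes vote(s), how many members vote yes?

Round 1 — Dee votes yes (initial).
Round 2 — checking thresholds:
  Fay: 1 of 6 neighbours < 5, below threshold.
  Jo: 1 of 4 neighbours ≥ 1, votes yes.
  Pia: 1 of 3 neighbours < 2, below threshold.
Round 3 — checking thresholds:
  Fay: 2 of 6 neighbours < 5, below threshold.
  Lee: 1 of 2 neighbours ≥ 1, votes yes.
  Pia: 2 of 3 neighbours ≥ 2, votes yes.
Round 4 — no new yes votes; cascade stops.

4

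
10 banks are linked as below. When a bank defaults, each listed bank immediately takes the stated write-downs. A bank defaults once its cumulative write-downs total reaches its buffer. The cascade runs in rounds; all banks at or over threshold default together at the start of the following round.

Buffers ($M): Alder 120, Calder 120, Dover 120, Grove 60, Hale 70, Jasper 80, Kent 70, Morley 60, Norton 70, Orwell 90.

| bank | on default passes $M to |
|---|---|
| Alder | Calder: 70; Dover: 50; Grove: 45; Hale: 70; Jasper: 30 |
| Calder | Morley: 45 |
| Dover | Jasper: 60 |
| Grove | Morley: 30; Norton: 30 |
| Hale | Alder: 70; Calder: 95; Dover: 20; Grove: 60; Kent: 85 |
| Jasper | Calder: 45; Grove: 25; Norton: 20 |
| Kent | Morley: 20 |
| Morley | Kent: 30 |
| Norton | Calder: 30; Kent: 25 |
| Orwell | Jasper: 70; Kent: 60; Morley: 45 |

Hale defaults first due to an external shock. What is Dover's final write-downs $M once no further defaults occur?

20

Round 1 — Hale defaults (initial).
  Alder: +70 → 70 < 120
  Calder: +95 → 95 < 120
  Dover: +20 → 20 < 120
  Grove: +60 → 60 ≥ 60
  Kent: +85 → 85 ≥ 70
Round 2 — Grove, Kent default.
  Morley: +30+20 → 50 < 60
  Norton: +30 → 30 < 70
No further defaults.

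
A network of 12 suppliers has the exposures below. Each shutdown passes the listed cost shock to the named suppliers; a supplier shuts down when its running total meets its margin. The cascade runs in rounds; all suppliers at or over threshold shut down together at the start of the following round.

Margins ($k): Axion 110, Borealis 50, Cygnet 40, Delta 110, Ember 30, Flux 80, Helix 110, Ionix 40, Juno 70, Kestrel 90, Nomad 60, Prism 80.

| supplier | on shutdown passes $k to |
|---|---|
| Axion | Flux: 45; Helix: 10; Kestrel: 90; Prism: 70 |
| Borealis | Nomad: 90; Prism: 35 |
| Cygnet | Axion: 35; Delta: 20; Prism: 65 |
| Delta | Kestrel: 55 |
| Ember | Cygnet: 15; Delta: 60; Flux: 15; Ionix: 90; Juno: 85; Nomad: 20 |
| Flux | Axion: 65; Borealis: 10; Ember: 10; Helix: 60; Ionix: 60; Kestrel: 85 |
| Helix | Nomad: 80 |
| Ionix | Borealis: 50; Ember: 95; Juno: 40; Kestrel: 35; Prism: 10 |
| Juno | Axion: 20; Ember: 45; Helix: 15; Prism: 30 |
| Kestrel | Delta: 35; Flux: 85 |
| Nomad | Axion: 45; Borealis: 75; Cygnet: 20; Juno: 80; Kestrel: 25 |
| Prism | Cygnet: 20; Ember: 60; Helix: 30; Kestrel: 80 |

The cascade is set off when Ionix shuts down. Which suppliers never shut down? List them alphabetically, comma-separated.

Round 1 — Ionix shuts down (initial).
  Borealis: +50 → 50 ≥ 50
  Ember: +95 → 95 ≥ 30
  Juno: +40 → 40 < 70
  Kestrel: +35 → 35 < 90
  Prism: +10 → 10 < 80
Round 2 — Borealis, Ember shut down.
  Cygnet: +15 → 15 < 40
  Delta: +60 → 60 < 110
  Flux: +15 → 15 < 80
  Juno: +85 → 125 ≥ 70
  Nomad: +90+20 → 110 ≥ 60
  Prism: +35 → 45 < 80
Round 3 — Juno, Nomad shut down.
  Axion: +20+45 → 65 < 110
  Cygnet: +20 → 35 < 40
  Helix: +15 → 15 < 110
  Kestrel: +25 → 60 < 90
  Prism: +30 → 75 < 80
No further shutdowns.

Axion, Cygnet, Delta, Flux, Helix, Kestrel, Prism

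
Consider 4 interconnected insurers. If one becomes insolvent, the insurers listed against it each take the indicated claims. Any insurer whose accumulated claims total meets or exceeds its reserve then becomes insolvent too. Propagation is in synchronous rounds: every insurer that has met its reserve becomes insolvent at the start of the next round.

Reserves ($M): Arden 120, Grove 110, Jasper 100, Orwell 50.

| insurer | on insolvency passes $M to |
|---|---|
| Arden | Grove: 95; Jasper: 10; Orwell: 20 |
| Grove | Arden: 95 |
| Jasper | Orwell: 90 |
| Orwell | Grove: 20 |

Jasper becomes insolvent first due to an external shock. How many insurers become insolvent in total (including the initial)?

Round 1 — Jasper becomes insolvent (initial).
  Orwell: +90 → 90 ≥ 50
Round 2 — Orwell becomes insolvent.
  Grove: +20 → 20 < 110
No further insolvencies.

2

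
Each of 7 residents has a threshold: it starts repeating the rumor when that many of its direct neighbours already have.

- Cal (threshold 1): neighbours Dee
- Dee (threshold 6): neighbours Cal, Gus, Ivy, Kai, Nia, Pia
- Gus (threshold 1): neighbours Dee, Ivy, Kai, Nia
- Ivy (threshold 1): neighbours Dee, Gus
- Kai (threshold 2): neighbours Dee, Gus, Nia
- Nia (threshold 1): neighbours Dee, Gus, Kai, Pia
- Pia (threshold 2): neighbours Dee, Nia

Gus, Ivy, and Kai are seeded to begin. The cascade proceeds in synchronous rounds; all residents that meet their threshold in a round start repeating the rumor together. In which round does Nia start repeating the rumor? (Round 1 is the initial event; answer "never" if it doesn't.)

Round 1 — Gus, Ivy, Kai start repeating the rumor (initial).
Round 2 — checking thresholds:
  Dee: 3 of 6 neighbours < 6, below threshold.
  Nia: 2 of 4 neighbours ≥ 1, starts repeating the rumor.
Round 3 — no new spreads; cascade stops.

2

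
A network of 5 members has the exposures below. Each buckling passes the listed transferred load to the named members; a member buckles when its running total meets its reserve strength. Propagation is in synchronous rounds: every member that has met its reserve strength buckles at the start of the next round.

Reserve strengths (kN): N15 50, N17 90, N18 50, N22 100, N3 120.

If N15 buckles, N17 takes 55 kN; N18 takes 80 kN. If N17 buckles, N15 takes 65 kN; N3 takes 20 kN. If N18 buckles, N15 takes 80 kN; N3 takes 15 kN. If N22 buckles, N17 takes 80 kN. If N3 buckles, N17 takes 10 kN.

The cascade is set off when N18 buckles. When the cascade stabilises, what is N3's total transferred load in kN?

Round 1 — N18 buckles (initial).
  N15: +80 → 80 ≥ 50
  N3: +15 → 15 < 120
Round 2 — N15 buckles.
  N17: +55 → 55 < 90
No further bucklings.

15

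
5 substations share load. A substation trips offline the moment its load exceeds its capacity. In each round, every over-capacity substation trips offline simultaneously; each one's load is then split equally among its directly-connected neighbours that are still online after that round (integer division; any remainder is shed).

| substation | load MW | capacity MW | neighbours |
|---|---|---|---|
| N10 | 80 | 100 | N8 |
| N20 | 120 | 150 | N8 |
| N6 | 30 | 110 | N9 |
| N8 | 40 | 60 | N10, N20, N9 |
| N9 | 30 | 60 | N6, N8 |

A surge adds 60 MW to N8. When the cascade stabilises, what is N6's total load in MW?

Round 1 — N8 at 100 > 60. N8 trips offline.
  N8 sheds 100 MW to N10, N20, N9: 33 each (1 lost).
    N10: 80+33 = 113 > 100
    N20: 120+33 = 153 > 150
    N9: 30+33 = 63 > 60
Round 2 — N10, N20, N9 trip offline.
  N10 sheds 113 MW: no online neighbours, lost.
  N20 sheds 153 MW: no online neighbours, lost.
  N9 sheds 63 MW to N6: 63 each.
    N6: 30+63 = 93 ≤ 110
No further trips.

93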